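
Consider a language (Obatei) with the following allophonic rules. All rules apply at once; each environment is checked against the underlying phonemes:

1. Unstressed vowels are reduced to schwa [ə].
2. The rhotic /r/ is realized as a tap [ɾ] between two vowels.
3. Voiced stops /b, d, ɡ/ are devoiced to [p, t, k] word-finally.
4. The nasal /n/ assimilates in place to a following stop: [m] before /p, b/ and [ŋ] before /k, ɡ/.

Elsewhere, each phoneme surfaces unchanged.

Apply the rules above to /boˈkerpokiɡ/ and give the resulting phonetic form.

/b/ — word-initial; rule 3 does not apply here → [b].
Rule 1 applies to /o/ (between /b/ and /k/: in an unstressed syllable) → [ə].
/e/ (between /k/ and /r/) fails the environment for rule 1, so it stays [e].
/r/ (between /e/ and /p/) is in the target of rule 2 but the environment (between two vowels) is not met → [r].
/o/ (between /p/ and /k/): in an unstressed syllable, so rule 1 applies → [ə].
/i/ — between /k/ and /ɡ/, in an unstressed syllable — surfaces as [ə] (rule 1).
/ɡ/ (word-final): word-finally, so rule 3 applies → [k].

[bəˈkerpəkək]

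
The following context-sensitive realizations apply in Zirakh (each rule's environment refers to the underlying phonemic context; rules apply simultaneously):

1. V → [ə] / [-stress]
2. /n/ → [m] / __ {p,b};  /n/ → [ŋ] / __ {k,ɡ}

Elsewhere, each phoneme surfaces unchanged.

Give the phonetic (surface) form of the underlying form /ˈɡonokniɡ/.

/o/ (between /ɡ/ and /n/) is in the target of rule 1 but the environment (in an unstressed syllable) is not met → [o].
/n/ (between /o/ and /o/) fails the environment for rule 2, so it stays [n].
/o/ meets the environment for rule 1 (in an unstressed syllable) → [ə].
/n/ (between /k/ and /i/) fails the environment for rule 2, so it stays [n].
/i/ (between /n/ and /ɡ/): in an unstressed syllable, so rule 1 applies → [ə].

[ˈɡonəknəɡ]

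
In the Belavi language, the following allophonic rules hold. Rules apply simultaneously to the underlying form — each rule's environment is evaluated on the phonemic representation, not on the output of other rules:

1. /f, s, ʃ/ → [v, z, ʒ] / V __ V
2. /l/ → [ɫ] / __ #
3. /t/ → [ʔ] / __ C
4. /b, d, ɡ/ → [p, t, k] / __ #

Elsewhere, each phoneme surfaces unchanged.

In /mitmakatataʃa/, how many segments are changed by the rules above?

2

Segments that undergo a rule: /t/ → [ʔ] (rule 3); /ʃ/ → [ʒ] (rule 1).
All other segments surface unchanged.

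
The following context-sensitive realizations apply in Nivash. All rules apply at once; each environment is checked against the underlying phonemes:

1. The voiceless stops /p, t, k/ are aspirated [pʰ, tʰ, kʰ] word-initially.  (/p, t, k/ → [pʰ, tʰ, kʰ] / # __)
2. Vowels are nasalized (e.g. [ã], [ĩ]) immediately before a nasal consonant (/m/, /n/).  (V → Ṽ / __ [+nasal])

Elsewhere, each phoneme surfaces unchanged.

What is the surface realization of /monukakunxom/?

/m/ stays [m].
Rule 2 applies to /o/ (between /m/ and /n/: before a nasal consonant) → [õ].
/n/ (between /o/ and /u/): no rule targets it → [n].
/u/ (between /n/ and /k/) is in the target of rule 2 but the environment (before a nasal consonant) is not met → [u].
/k/ — between /u/ and /a/; rule 1 does not apply here → [k].
/a/ — between /k/ and /k/; rule 2 does not apply here → [a].
/k/ (between /a/ and /u/): rule 1 targets it, but not word-initially → unchanged [k].
/u/ (between /k/ and /n/): before a nasal consonant, so rule 2 applies → [ũ].
/n/ (between /u/ and /x/): no rule targets it → [n].
/x/ (between /n/ and /o/): no rule targets it → [x].
/o/ (between /x/ and /m/) occurs before a nasal consonant → [õ] by rule 2.
/m/ (word-final) is unaffected → [m].

[mõnukakũnxõm]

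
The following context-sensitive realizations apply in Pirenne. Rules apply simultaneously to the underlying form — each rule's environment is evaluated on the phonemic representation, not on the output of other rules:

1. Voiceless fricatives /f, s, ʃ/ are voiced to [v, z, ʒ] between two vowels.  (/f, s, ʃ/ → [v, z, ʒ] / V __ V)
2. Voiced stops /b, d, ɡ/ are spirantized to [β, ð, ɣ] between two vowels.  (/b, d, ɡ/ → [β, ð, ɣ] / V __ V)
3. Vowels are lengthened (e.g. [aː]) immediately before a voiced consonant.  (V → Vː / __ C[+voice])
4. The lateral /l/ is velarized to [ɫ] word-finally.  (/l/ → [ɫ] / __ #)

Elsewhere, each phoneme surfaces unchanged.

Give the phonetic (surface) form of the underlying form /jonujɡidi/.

/j/ — not in any rule's target class → [j].
/o/ meets the environment for rule 3 (before a voiced consonant) → [oː].
/n/ (between /o/ and /u/): no rule targets it → [n].
/u/ meets the environment for rule 3 (before a voiced consonant) → [uː].
/j/ (between /u/ and /ɡ/): no rule targets it → [j].
/ɡ/ — between /j/ and /i/; rule 2 does not apply here → [ɡ].
/i/ — between /ɡ/ and /d/, before a voiced consonant — surfaces as [iː] (rule 3).
/d/ (between /i/ and /i/): between two vowels, so rule 2 applies → [ð].
/i/ (word-final) is in the target of rule 3 but the environment (before a voiced consonant) is not met → [i].

[joːnuːjɡiːði]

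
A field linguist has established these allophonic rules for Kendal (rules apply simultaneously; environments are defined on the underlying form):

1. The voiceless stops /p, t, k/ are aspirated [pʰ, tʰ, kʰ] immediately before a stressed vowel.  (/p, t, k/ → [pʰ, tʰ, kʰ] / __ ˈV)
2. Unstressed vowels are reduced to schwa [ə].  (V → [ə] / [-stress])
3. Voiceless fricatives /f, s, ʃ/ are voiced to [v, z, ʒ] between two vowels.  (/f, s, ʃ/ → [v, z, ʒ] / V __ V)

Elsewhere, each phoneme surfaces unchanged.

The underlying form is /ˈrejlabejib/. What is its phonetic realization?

/e/ (between /r/ and /j/) fails the environment for rule 2, so it stays [e].
/a/ (between /l/ and /b/): in an unstressed syllable, so rule 2 applies → [ə].
/e/ (between /b/ and /j/): in an unstressed syllable, so rule 2 applies → [ə].
/i/ (between /j/ and /b/) occurs in an unstressed syllable → [ə] by rule 2.

[ˈrejləbəjəb]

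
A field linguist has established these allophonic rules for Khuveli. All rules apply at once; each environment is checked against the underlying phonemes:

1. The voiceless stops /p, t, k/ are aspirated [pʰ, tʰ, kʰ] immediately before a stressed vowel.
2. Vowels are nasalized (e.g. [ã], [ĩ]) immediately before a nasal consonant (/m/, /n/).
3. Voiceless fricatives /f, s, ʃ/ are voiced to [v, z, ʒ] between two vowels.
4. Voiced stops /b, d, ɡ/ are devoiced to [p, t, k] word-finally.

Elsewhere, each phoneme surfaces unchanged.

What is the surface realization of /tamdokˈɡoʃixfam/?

/t/ (word-initial): rule 1 targets it, but not immediately before a stressed vowel → unchanged [t].
Rule 2 applies to /a/ (between /t/ and /m/: before a nasal consonant) → [ã].
/m/ (between /a/ and /d/): no rule targets it → [m].
/d/ (between /m/ and /o/) is in the target of rule 4 but the environment (word-finally) is not met → [d].
/o/ (between /d/ and /k/) fails the environment for rule 2, so it stays [o].
/k/ (between /o/ and /ɡ/) is in the target of rule 1 but the environment (immediately before a stressed vowel) is not met → [k].
/ɡ/ (between /k/ and /o/) is in the target of rule 4 but the environment (word-finally) is not met → [ɡ].
/o/ (between /ɡ/ and /ʃ/) is in the target of rule 2 but the environment (before a nasal consonant) is not met → [o].
Rule 3 applies to /ʃ/ (between /o/ and /i/: between two vowels) → [ʒ].
/i/ (between /ʃ/ and /x/): rule 2 targets it, but not before a nasal consonant → unchanged [i].
/x/ — not in any rule's target class → [x].
/f/ (between /x/ and /a/): rule 3 targets it, but not between two vowels → unchanged [f].
Rule 2 applies to /a/ (between /f/ and /m/: before a nasal consonant) → [ã].
/m/ — not in any rule's target class → [m].

[tãmdokˈɡoʒixfãm]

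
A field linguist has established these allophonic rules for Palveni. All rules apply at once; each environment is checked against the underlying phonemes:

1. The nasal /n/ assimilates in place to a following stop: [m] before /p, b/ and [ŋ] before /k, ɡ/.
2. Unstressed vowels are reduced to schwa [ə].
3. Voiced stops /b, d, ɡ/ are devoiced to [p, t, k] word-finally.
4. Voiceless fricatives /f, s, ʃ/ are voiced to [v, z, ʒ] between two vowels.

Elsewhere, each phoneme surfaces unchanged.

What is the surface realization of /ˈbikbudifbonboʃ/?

/b/ (word-initial): rule 3 targets it, but not word-finally → unchanged [b].
/i/ (between /b/ and /k/) fails the environment for rule 2, so it stays [i].
/b/ — between /k/ and /u/; rule 3 does not apply here → [b].
/u/ (between /b/ and /d/) occurs in an unstressed syllable → [ə] by rule 2.
/d/ (between /u/ and /i/) fails the environment for rule 3, so it stays [d].
/i/ — between /d/ and /f/, in an unstressed syllable — surfaces as [ə] (rule 2).
/f/ — between /i/ and /b/; rule 4 does not apply here → [f].
/b/ — between /f/ and /o/; rule 3 does not apply here → [b].
/o/ meets the environment for rule 2 (in an unstressed syllable) → [ə].
/n/ — between /o/ and /b/, before a labial or velar stop — surfaces as [m] (rule 1).
/b/ — between /n/ and /o/; rule 3 does not apply here → [b].
/o/ (between /b/ and /ʃ/): in an unstressed syllable, so rule 2 applies → [ə].
/ʃ/ (word-final): rule 4 targets it, but not between two vowels → unchanged [ʃ].

[ˈbikbədəfbəmbəʃ]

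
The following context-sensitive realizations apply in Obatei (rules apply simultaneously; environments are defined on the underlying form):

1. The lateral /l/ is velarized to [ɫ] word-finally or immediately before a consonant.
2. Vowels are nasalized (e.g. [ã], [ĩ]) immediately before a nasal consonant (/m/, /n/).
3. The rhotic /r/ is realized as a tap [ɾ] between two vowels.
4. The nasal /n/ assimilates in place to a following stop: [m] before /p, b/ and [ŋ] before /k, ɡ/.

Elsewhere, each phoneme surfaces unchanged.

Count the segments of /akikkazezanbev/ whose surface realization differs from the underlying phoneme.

2

Segments that undergo a rule: /a/ → [ã] (rule 2); /n/ → [m] (rule 4).
All other segments surface unchanged.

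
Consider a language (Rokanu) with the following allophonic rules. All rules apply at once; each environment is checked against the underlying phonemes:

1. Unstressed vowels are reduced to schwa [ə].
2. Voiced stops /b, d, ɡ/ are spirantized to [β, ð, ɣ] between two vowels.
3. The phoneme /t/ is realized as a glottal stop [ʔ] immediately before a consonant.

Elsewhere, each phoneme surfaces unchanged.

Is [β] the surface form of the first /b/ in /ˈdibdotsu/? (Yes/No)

No

/b/ (between /i/ and /d/) is in the target of rule 2 but the environment (between two vowels) is not met → [b].
The actual realization is [b], not [β].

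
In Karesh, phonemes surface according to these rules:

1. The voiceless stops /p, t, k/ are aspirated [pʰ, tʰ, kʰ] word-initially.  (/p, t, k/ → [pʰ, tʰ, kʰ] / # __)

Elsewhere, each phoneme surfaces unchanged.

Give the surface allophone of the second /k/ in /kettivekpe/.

/k/ (between /e/ and /p/): rule 1 targets it, but not word-initially → unchanged [k].

[k]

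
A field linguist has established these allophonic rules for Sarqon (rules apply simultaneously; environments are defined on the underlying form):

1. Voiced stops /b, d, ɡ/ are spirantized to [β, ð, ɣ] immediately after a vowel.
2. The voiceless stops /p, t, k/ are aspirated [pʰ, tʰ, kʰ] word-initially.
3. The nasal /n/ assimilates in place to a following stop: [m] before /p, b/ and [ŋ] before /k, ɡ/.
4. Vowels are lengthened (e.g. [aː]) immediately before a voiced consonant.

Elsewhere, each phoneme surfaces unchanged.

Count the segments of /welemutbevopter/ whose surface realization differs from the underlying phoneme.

Segments that undergo a rule: /e/ → [eː] (rule 4); /e/ → [eː] (rule 4); /e/ → [eː] (rule 4); /e/ → [eː] (rule 4).
All other segments surface unchanged.

4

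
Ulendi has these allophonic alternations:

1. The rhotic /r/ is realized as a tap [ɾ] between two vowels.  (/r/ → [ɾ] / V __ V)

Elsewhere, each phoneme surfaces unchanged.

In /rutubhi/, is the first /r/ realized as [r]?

Yes

/r/ — word-initial; rule 1 does not apply here → [r].
The actual realization is [r], which matches [r].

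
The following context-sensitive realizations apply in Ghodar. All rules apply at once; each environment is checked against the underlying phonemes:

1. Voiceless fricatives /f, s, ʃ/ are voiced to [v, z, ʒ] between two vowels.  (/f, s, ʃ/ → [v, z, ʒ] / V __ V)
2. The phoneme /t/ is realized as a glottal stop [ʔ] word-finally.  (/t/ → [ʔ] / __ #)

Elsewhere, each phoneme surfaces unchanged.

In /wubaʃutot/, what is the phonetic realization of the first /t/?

/t/ (between /u/ and /o/) is in the target of rule 2 but the environment (word-finally) is not met → [t].

[t]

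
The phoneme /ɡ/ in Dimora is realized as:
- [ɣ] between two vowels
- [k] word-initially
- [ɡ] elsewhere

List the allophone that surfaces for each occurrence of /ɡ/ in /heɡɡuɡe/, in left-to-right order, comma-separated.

[ɡ], [ɡ], [ɣ]

Occurrence 1 (position 3): no conditioning environment matches → elsewhere allophone [ɡ].
Occurrence 2 (position 4): no conditioning environment matches → elsewhere allophone [ɡ].
Occurrence 3 (position 6): between two vowels → [ɣ].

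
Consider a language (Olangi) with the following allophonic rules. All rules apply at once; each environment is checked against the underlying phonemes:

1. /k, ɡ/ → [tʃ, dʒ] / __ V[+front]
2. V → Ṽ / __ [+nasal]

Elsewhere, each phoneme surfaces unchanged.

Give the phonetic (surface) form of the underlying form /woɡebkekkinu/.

/w/ stays [w].
/o/ (between /w/ and /ɡ/) is in the target of rule 2 but the environment (before a nasal consonant) is not met → [o].
/ɡ/ meets the environment for rule 1 (before a front vowel) → [dʒ].
/e/ — between /ɡ/ and /b/; rule 2 does not apply here → [e].
/b/ — not in any rule's target class → [b].
/k/ meets the environment for rule 1 (before a front vowel) → [tʃ].
/e/ (between /k/ and /k/): rule 2 targets it, but not before a nasal consonant → unchanged [e].
/k/ (between /e/ and /k/) is in the target of rule 1 but the environment (before a front vowel) is not met → [k].
/k/ meets the environment for rule 1 (before a front vowel) → [tʃ].
Rule 2 applies to /i/ (between /k/ and /n/: before a nasal consonant) → [ĩ].
/n/ — not in any rule's target class → [n].
/u/ — word-final; rule 2 does not apply here → [u].

[wodʒebtʃektʃĩnu]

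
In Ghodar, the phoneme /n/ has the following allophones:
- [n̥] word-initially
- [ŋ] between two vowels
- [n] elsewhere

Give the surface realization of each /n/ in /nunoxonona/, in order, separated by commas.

Occurrence 1 (position 1): word-initially → [n̥].
Occurrence 2 (position 3): between two vowels → [ŋ].
Occurrence 3 (position 7): between two vowels → [ŋ].
Occurrence 4 (position 9): between two vowels → [ŋ].

[n̥], [ŋ], [ŋ], [ŋ]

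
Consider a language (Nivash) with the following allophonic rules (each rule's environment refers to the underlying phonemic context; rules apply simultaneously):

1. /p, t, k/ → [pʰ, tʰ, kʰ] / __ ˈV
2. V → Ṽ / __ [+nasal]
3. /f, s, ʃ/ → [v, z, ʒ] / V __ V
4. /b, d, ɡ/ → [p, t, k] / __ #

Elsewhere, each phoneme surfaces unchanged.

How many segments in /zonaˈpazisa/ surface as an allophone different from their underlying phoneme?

Segments that undergo a rule: /o/ → [õ] (rule 2); /p/ → [pʰ] (rule 1); /s/ → [z] (rule 3).
All other segments surface unchanged.

3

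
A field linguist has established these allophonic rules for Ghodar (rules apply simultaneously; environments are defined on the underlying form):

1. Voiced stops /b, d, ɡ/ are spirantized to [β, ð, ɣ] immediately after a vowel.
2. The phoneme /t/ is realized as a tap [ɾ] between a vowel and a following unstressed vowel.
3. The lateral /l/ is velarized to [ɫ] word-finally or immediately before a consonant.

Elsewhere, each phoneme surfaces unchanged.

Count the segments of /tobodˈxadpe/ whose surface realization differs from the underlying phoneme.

Segments that undergo a rule: /b/ → [β] (rule 1); /d/ → [ð] (rule 1); /d/ → [ð] (rule 1).
All other segments surface unchanged.

3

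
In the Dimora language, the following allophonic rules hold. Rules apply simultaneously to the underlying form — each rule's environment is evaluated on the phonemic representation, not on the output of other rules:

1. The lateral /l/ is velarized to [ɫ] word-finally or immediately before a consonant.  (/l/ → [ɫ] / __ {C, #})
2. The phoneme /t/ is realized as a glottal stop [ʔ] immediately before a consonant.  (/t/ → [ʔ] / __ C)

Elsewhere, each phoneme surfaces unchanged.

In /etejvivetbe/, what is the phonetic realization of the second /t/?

/t/ (between /e/ and /b/): immediately before a consonant, so rule 2 applies → [ʔ].

[ʔ]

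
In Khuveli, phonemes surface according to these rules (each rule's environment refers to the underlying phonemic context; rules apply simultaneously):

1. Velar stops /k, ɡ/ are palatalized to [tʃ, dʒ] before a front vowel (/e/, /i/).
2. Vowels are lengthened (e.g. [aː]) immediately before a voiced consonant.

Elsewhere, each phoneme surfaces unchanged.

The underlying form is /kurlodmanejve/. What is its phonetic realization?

[kuːrloːdmaːneːjve]

/k/ — word-initial; rule 1 does not apply here → [k].
Rule 2 applies to /u/ (between /k/ and /r/: before a voiced consonant) → [uː].
/r/ (between /u/ and /l/) is unaffected → [r].
/l/ (between /r/ and /o/): no rule targets it → [l].
/o/ meets the environment for rule 2 (before a voiced consonant) → [oː].
/d/ (between /o/ and /m/) is unaffected → [d].
/m/ (between /d/ and /a/): no rule targets it → [m].
/a/ (between /m/ and /n/) occurs before a voiced consonant → [aː] by rule 2.
/n/ (between /a/ and /e/) is unaffected → [n].
/e/ (between /n/ and /j/): before a voiced consonant, so rule 2 applies → [eː].
/j/ stays [j].
/v/ — not in any rule's target class → [v].
/e/ (word-final) is in the target of rule 2 but the environment (before a voiced consonant) is not met → [e].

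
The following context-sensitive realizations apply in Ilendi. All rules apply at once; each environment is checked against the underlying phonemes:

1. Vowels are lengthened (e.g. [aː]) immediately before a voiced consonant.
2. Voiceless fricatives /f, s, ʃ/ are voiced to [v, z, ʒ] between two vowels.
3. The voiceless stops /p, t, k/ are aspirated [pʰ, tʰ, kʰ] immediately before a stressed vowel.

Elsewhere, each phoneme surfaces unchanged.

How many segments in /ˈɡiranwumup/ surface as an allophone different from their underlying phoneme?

3

Segments that undergo a rule: /i/ → [iː] (rule 1); /a/ → [aː] (rule 1); /u/ → [uː] (rule 1).
All other segments surface unchanged.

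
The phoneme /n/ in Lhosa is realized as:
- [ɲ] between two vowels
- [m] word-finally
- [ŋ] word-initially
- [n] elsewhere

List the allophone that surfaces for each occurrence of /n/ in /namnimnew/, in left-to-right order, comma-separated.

Occurrence 1 (position 1): word-initially → [ŋ].
Occurrence 2 (position 4): no conditioning environment matches → elsewhere allophone [n].
Occurrence 3 (position 7): no conditioning environment matches → elsewhere allophone [n].

[ŋ], [n], [n]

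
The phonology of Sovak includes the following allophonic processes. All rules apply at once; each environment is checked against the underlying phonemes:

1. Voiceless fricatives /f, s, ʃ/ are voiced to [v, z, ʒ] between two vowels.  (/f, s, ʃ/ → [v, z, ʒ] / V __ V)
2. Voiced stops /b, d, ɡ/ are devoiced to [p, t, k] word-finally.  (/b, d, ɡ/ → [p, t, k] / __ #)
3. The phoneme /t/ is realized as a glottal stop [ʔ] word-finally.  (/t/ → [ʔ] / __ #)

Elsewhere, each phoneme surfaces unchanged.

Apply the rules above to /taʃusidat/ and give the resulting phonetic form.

[taʒuzidaʔ]

/t/ (word-initial) is in the target of rule 3 but the environment (word-finally) is not met → [t].
/a/ (between /t/ and /ʃ/): no rule targets it → [a].
Rule 1 applies to /ʃ/ (between /a/ and /u/: between two vowels) → [ʒ].
/u/ stays [u].
Rule 1 applies to /s/ (between /u/ and /i/: between two vowels) → [z].
/i/ (between /s/ and /d/) is unaffected → [i].
/d/ (between /i/ and /a/) is in the target of rule 2 but the environment (word-finally) is not met → [d].
/a/ (between /d/ and /t/) is unaffected → [a].
/t/ — word-final, word-finally — surfaces as [ʔ] (rule 3).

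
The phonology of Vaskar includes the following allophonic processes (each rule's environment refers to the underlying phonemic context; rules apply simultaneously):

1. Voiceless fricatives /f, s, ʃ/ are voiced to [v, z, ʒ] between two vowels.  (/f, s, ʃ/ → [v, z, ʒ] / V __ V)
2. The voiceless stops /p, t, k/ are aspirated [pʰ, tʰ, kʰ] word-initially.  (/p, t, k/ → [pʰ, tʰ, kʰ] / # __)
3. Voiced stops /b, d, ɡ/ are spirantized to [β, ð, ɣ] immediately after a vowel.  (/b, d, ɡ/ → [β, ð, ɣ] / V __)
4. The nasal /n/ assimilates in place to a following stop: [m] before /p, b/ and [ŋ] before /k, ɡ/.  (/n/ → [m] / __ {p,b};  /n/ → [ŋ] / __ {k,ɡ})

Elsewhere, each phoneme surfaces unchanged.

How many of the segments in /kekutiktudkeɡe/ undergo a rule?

Segments that undergo a rule: /k/ → [kʰ] (rule 2); /d/ → [ð] (rule 3); /ɡ/ → [ɣ] (rule 3).
All other segments surface unchanged.

3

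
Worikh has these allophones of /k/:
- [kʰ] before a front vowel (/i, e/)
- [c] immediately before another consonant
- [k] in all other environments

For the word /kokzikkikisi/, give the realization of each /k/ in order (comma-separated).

Occurrence 1 (position 1): no conditioning environment matches → elsewhere allophone [k].
Occurrence 2 (position 3): immediately before another consonant → [c].
Occurrence 3 (position 6): immediately before another consonant → [c].
Occurrence 4 (position 7): before a front vowel (/i, e/) → [kʰ].
Occurrence 5 (position 9): before a front vowel (/i, e/) → [kʰ].

[k], [c], [c], [kʰ], [kʰ]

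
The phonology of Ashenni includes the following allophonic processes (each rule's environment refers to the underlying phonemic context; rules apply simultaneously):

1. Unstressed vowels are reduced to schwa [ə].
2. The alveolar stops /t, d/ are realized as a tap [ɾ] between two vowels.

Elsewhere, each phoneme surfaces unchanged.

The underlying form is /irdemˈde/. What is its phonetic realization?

/i/ meets the environment for rule 1 (in an unstressed syllable) → [ə].
/d/ — between /r/ and /e/; rule 2 does not apply here → [d].
/e/ — between /d/ and /m/, in an unstressed syllable — surfaces as [ə] (rule 1).
/d/ (between /m/ and /e/) is in the target of rule 2 but the environment (between two vowels) is not met → [d].
/e/ (word-final): rule 1 targets it, but not in an unstressed syllable → unchanged [e].

[ərdəmˈde]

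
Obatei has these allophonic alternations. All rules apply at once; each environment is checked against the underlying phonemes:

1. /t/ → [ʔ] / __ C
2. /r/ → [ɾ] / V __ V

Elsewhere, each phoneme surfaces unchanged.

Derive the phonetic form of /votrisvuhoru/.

[voʔrisvuhoɾu]

/v/ (word-initial): no rule targets it → [v].
/o/ stays [o].
/t/ (between /o/ and /r/) occurs immediately before a consonant → [ʔ] by rule 1.
/r/ — between /t/ and /i/; rule 2 does not apply here → [r].
/i/ — not in any rule's target class → [i].
/s/ — not in any rule's target class → [s].
/v/ (between /s/ and /u/) is unaffected → [v].
/u/ (between /v/ and /h/): no rule targets it → [u].
/h/ (between /u/ and /o/): no rule targets it → [h].
/o/ — not in any rule's target class → [o].
/r/ (between /o/ and /u/) occurs between two vowels → [ɾ] by rule 2.
/u/ (word-final): no rule targets it → [u].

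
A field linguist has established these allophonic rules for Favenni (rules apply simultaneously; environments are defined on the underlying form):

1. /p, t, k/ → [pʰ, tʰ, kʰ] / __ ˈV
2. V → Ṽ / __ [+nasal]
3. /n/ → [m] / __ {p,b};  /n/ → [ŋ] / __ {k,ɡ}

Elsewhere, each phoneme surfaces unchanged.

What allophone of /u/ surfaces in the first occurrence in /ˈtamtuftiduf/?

[u]

/u/ (between /t/ and /f/) is in the target of rule 2 but the environment (before a nasal consonant) is not met → [u].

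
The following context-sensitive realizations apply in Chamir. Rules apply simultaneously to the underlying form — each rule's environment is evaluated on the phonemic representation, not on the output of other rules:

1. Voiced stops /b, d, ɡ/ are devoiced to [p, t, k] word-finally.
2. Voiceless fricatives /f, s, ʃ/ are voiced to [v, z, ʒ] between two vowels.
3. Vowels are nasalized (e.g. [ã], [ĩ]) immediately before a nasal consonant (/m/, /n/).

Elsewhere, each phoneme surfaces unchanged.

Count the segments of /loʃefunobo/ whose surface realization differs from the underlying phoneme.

Segments that undergo a rule: /ʃ/ → [ʒ] (rule 2); /f/ → [v] (rule 2); /u/ → [ũ] (rule 3).
All other segments surface unchanged.

3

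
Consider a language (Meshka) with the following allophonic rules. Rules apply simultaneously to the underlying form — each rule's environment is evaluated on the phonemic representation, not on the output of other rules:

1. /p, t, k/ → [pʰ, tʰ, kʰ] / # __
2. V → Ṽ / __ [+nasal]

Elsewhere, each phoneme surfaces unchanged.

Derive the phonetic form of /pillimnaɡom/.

[pʰillĩmnaɡõm]

/p/ — word-initial, word-initially — surfaces as [pʰ] (rule 1).
/i/ (between /p/ and /l/) is in the target of rule 2 but the environment (before a nasal consonant) is not met → [i].
/l/ (between /i/ and /l/) is unaffected → [l].
/l/ (between /l/ and /i/) is unaffected → [l].
/i/ meets the environment for rule 2 (before a nasal consonant) → [ĩ].
/m/ (between /i/ and /n/): no rule targets it → [m].
/n/ stays [n].
/a/ (between /n/ and /ɡ/) is in the target of rule 2 but the environment (before a nasal consonant) is not met → [a].
/ɡ/ stays [ɡ].
/o/ meets the environment for rule 2 (before a nasal consonant) → [õ].
/m/ (word-final): no rule targets it → [m].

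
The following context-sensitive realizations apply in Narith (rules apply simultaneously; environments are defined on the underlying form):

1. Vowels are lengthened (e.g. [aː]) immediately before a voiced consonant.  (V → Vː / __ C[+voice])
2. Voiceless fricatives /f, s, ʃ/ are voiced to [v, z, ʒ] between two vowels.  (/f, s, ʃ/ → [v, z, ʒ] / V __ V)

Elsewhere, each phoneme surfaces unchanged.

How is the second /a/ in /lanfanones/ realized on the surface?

/a/ — between /f/ and /n/, before a voiced consonant — surfaces as [aː] (rule 1).

[aː]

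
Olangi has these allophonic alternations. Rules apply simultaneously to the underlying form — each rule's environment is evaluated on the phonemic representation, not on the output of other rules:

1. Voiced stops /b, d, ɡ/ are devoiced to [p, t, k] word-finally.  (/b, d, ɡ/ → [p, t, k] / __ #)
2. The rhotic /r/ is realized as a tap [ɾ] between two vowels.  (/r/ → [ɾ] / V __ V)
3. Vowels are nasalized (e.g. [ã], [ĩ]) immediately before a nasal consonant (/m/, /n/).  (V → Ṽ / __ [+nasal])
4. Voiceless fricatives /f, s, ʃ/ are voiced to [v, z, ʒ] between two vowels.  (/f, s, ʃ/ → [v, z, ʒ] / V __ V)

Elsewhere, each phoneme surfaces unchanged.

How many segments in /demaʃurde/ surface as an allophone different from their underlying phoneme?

2

Segments that undergo a rule: /e/ → [ẽ] (rule 3); /ʃ/ → [ʒ] (rule 4).
All other segments surface unchanged.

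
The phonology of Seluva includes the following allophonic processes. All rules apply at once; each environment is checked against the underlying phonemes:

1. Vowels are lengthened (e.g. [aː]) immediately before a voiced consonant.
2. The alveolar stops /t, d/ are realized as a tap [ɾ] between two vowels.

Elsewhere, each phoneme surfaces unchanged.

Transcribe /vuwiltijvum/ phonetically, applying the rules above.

/v/ (word-initial): no rule targets it → [v].
/u/ — between /v/ and /w/, before a voiced consonant — surfaces as [uː] (rule 1).
/w/ (between /u/ and /i/) is unaffected → [w].
/i/ (between /w/ and /l/) occurs before a voiced consonant → [iː] by rule 1.
/l/ (between /i/ and /t/) is unaffected → [l].
/t/ (between /l/ and /i/): rule 2 targets it, but not between two vowels → unchanged [t].
/i/ — between /t/ and /j/, before a voiced consonant — surfaces as [iː] (rule 1).
/j/ (between /i/ and /v/): no rule targets it → [j].
/v/ — not in any rule's target class → [v].
/u/ (between /v/ and /m/) occurs before a voiced consonant → [uː] by rule 1.
/m/ (word-final): no rule targets it → [m].

[vuːwiːltiːjvuːm]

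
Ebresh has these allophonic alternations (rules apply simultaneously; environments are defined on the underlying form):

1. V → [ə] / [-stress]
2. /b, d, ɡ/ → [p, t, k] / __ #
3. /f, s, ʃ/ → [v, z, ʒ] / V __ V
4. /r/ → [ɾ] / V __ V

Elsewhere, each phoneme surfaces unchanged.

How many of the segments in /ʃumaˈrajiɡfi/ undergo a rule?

Segments that undergo a rule: /u/ → [ə] (rule 1); /a/ → [ə] (rule 1); /r/ → [ɾ] (rule 4); /i/ → [ə] (rule 1); /i/ → [ə] (rule 1).
All other segments surface unchanged.

5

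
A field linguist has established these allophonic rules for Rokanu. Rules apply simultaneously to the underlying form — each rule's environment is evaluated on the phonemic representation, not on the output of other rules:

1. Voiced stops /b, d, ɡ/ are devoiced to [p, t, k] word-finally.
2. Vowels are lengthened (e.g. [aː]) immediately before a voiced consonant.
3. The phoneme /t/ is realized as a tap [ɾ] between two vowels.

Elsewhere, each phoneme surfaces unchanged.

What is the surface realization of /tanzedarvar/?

[taːnzeːdaːrvaːr]

/t/ — word-initial; rule 3 does not apply here → [t].
Rule 2 applies to /a/ (between /t/ and /n/: before a voiced consonant) → [aː].
/e/ (between /z/ and /d/): before a voiced consonant, so rule 2 applies → [eː].
/d/ — between /e/ and /a/; rule 1 does not apply here → [d].
/a/ meets the environment for rule 2 (before a voiced consonant) → [aː].
Rule 2 applies to /a/ (between /v/ and /r/: before a voiced consonant) → [aː].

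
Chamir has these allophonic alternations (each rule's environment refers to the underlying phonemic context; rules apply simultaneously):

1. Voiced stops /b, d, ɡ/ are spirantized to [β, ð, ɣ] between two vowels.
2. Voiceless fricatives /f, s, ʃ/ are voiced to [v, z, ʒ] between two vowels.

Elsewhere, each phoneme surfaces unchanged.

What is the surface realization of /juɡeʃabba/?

/ɡ/ (between /u/ and /e/): between two vowels, so rule 1 applies → [ɣ].
/ʃ/ meets the environment for rule 2 (between two vowels) → [ʒ].
/b/ (between /a/ and /b/) fails the environment for rule 1, so it stays [b].
/b/ (between /b/ and /a/) is in the target of rule 1 but the environment (between two vowels) is not met → [b].

[juɣeʒabba]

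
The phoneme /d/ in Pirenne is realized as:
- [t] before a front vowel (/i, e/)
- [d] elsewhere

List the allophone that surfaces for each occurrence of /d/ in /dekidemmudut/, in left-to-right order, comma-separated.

[t], [t], [d]

Occurrence 1 (position 1): before a front vowel (/i, e/) → [t].
Occurrence 2 (position 5): before a front vowel (/i, e/) → [t].
Occurrence 3 (position 10): no conditioning environment matches → elsewhere allophone [d].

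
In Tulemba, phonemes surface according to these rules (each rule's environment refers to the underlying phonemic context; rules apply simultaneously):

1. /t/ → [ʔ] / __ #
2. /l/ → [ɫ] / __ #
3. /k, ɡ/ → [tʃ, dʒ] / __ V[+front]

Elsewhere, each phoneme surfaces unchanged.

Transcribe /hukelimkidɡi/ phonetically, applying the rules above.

[hutʃelimtʃiddʒi]

/h/ (word-initial): no rule targets it → [h].
/u/ (between /h/ and /k/) is unaffected → [u].
/k/ (between /u/ and /e/): before a front vowel, so rule 3 applies → [tʃ].
/e/ (between /k/ and /l/): no rule targets it → [e].
/l/ — between /e/ and /i/; rule 2 does not apply here → [l].
/i/ (between /l/ and /m/): no rule targets it → [i].
/m/ (between /i/ and /k/) is unaffected → [m].
/k/ meets the environment for rule 3 (before a front vowel) → [tʃ].
/i/ (between /k/ and /d/) is unaffected → [i].
/d/ (between /i/ and /ɡ/): no rule targets it → [d].
/ɡ/ meets the environment for rule 3 (before a front vowel) → [dʒ].
/i/ (word-final): no rule targets it → [i].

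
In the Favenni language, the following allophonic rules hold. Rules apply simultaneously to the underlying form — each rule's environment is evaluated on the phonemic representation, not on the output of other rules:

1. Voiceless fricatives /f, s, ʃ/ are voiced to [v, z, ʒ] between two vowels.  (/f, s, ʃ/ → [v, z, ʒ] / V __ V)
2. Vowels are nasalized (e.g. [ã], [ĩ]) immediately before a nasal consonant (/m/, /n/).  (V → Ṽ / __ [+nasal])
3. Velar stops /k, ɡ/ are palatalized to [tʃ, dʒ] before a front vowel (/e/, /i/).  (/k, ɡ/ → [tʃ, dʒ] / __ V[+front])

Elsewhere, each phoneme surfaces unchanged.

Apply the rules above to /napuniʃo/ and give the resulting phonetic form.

/n/ stays [n].
/a/ — between /n/ and /p/; rule 2 does not apply here → [a].
/p/ — not in any rule's target class → [p].
Rule 2 applies to /u/ (between /p/ and /n/: before a nasal consonant) → [ũ].
/n/ — not in any rule's target class → [n].
/i/ (between /n/ and /ʃ/) is in the target of rule 2 but the environment (before a nasal consonant) is not met → [i].
/ʃ/ (between /i/ and /o/) occurs between two vowels → [ʒ] by rule 1.
/o/ (word-final) is in the target of rule 2 but the environment (before a nasal consonant) is not met → [o].

[napũniʒo]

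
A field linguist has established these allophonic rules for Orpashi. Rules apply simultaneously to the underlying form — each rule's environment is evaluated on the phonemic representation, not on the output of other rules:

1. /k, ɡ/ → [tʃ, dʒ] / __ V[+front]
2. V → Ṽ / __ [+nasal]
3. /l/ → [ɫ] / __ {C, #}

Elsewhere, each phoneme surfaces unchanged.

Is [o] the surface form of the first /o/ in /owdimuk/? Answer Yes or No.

/o/ (word-initial) is in the target of rule 2 but the environment (before a nasal consonant) is not met → [o].
The actual realization is [o], which matches [o].

Yes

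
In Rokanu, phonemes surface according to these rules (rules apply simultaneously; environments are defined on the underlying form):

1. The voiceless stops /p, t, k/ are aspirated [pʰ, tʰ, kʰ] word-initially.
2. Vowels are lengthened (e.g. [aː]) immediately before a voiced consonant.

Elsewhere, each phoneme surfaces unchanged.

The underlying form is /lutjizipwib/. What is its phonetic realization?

/u/ (between /l/ and /t/): rule 2 targets it, but not before a voiced consonant → unchanged [u].
/t/ (between /u/ and /j/) fails the environment for rule 1, so it stays [t].
/i/ (between /j/ and /z/): before a voiced consonant, so rule 2 applies → [iː].
/i/ — between /z/ and /p/; rule 2 does not apply here → [i].
/p/ (between /i/ and /w/) is in the target of rule 1 but the environment (word-initially) is not met → [p].
/i/ (between /w/ and /b/) occurs before a voiced consonant → [iː] by rule 2.

[lutjiːzipwiːb]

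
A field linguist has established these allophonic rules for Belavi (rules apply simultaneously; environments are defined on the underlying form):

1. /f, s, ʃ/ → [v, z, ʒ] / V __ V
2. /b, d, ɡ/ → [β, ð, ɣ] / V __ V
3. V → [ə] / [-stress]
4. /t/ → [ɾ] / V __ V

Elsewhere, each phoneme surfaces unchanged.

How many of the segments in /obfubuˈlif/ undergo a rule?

4

Segments that undergo a rule: /o/ → [ə] (rule 3); /u/ → [ə] (rule 3); /b/ → [β] (rule 2); /u/ → [ə] (rule 3).
All other segments surface unchanged.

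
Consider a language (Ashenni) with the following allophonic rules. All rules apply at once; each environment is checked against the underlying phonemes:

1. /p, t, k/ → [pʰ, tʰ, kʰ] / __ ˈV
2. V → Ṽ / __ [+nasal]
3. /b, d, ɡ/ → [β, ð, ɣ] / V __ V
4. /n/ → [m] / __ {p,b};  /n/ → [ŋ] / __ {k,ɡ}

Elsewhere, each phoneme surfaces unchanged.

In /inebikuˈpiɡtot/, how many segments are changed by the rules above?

3

Segments that undergo a rule: /i/ → [ĩ] (rule 2); /b/ → [β] (rule 3); /p/ → [pʰ] (rule 1).
All other segments surface unchanged.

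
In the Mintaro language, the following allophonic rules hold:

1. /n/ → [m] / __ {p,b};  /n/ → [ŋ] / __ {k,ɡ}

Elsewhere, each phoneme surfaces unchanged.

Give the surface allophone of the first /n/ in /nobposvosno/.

[n]

/n/ (word-initial) is in the target of rule 1 but the environment (before a labial or velar stop) is not met → [n].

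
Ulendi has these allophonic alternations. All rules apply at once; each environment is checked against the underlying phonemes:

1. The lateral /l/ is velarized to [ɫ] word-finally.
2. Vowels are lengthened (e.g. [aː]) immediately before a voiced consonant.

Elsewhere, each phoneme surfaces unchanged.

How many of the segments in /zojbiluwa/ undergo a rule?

3

Segments that undergo a rule: /o/ → [oː] (rule 2); /i/ → [iː] (rule 2); /u/ → [uː] (rule 2).
All other segments surface unchanged.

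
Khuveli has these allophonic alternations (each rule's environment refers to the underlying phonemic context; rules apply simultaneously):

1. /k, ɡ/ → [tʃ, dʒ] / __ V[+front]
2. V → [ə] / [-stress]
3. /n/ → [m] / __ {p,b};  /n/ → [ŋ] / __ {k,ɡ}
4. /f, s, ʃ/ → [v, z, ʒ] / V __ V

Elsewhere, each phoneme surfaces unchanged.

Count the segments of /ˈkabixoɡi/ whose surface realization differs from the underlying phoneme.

Segments that undergo a rule: /i/ → [ə] (rule 2); /o/ → [ə] (rule 2); /ɡ/ → [dʒ] (rule 1); /i/ → [ə] (rule 2).
All other segments surface unchanged.

4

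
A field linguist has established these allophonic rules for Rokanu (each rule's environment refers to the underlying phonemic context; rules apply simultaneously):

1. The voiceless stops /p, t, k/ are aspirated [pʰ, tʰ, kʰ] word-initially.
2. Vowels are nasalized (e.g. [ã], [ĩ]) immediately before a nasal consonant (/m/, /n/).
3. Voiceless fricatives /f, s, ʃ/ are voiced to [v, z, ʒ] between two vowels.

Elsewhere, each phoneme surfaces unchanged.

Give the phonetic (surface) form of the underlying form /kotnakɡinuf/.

[kʰotnakɡĩnuf]

/k/ meets the environment for rule 1 (word-initially) → [kʰ].
/o/ (between /k/ and /t/) is in the target of rule 2 but the environment (before a nasal consonant) is not met → [o].
/t/ (between /o/ and /n/): rule 1 targets it, but not word-initially → unchanged [t].
/n/ (between /t/ and /a/) is unaffected → [n].
/a/ (between /n/ and /k/): rule 2 targets it, but not before a nasal consonant → unchanged [a].
/k/ (between /a/ and /ɡ/): rule 1 targets it, but not word-initially → unchanged [k].
/ɡ/ (between /k/ and /i/): no rule targets it → [ɡ].
/i/ meets the environment for rule 2 (before a nasal consonant) → [ĩ].
/n/ (between /i/ and /u/) is unaffected → [n].
/u/ (between /n/ and /f/) fails the environment for rule 2, so it stays [u].
/f/ (word-final): rule 3 targets it, but not between two vowels → unchanged [f].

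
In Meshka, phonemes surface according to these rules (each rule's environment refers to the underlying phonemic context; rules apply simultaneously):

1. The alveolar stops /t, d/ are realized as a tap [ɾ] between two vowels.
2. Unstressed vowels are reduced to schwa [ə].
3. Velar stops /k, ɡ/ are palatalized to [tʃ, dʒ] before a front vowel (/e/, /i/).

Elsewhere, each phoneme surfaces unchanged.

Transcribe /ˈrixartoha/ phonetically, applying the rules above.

[ˈrixərtəhə]

/r/ (word-initial): no rule targets it → [r].
/i/ — between /r/ and /x/; rule 2 does not apply here → [i].
/x/ (between /i/ and /a/): no rule targets it → [x].
Rule 2 applies to /a/ (between /x/ and /r/: in an unstressed syllable) → [ə].
/r/ stays [r].
/t/ (between /r/ and /o/) is in the target of rule 1 but the environment (between two vowels) is not met → [t].
/o/ — between /t/ and /h/, in an unstressed syllable — surfaces as [ə] (rule 2).
/h/ — not in any rule's target class → [h].
/a/ (word-final) occurs in an unstressed syllable → [ə] by rule 2.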